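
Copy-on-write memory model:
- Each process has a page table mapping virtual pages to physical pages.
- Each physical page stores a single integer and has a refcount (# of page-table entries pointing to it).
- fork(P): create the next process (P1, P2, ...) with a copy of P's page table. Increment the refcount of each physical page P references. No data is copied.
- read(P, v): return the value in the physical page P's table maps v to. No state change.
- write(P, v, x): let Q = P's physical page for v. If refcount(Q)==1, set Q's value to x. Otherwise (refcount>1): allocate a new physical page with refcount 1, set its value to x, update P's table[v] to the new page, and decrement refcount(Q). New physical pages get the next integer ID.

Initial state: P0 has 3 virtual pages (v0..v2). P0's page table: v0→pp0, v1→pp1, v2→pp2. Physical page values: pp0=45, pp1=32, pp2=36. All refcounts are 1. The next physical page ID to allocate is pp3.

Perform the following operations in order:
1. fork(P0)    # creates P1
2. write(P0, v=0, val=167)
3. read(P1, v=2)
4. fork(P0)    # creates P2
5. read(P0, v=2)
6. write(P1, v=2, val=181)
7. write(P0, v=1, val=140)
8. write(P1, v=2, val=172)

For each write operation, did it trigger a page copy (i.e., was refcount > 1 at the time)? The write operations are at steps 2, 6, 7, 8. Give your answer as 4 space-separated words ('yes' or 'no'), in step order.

Op 1: fork(P0) -> P1. 3 ppages; refcounts: pp0:2 pp1:2 pp2:2
Op 2: write(P0, v0, 167). refcount(pp0)=2>1 -> COPY to pp3. 4 ppages; refcounts: pp0:1 pp1:2 pp2:2 pp3:1
Op 3: read(P1, v2) -> 36. No state change.
Op 4: fork(P0) -> P2. 4 ppages; refcounts: pp0:1 pp1:3 pp2:3 pp3:2
Op 5: read(P0, v2) -> 36. No state change.
Op 6: write(P1, v2, 181). refcount(pp2)=3>1 -> COPY to pp4. 5 ppages; refcounts: pp0:1 pp1:3 pp2:2 pp3:2 pp4:1
Op 7: write(P0, v1, 140). refcount(pp1)=3>1 -> COPY to pp5. 6 ppages; refcounts: pp0:1 pp1:2 pp2:2 pp3:2 pp4:1 pp5:1
Op 8: write(P1, v2, 172). refcount(pp4)=1 -> write in place. 6 ppages; refcounts: pp0:1 pp1:2 pp2:2 pp3:2 pp4:1 pp5:1

yes yes yes no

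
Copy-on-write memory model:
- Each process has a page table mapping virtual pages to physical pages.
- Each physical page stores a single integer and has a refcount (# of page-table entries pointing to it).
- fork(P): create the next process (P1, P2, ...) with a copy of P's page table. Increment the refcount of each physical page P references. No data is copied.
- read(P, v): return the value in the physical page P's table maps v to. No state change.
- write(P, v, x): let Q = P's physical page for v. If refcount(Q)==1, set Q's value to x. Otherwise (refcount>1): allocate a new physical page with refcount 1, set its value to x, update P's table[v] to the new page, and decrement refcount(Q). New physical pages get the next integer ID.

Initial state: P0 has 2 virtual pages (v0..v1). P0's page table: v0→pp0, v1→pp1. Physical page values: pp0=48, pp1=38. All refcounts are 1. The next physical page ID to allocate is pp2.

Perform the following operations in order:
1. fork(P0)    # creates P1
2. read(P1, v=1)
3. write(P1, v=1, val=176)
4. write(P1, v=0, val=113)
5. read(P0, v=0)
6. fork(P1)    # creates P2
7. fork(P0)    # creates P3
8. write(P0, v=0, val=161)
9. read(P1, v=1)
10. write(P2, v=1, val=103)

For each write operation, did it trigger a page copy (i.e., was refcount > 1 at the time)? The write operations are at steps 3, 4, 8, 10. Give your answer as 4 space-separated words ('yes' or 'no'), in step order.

Op 1: fork(P0) -> P1. 2 ppages; refcounts: pp0:2 pp1:2
Op 2: read(P1, v1) -> 38. No state change.
Op 3: write(P1, v1, 176). refcount(pp1)=2>1 -> COPY to pp2. 3 ppages; refcounts: pp0:2 pp1:1 pp2:1
Op 4: write(P1, v0, 113). refcount(pp0)=2>1 -> COPY to pp3. 4 ppages; refcounts: pp0:1 pp1:1 pp2:1 pp3:1
Op 5: read(P0, v0) -> 48. No state change.
Op 6: fork(P1) -> P2. 4 ppages; refcounts: pp0:1 pp1:1 pp2:2 pp3:2
Op 7: fork(P0) -> P3. 4 ppages; refcounts: pp0:2 pp1:2 pp2:2 pp3:2
Op 8: write(P0, v0, 161). refcount(pp0)=2>1 -> COPY to pp4. 5 ppages; refcounts: pp0:1 pp1:2 pp2:2 pp3:2 pp4:1
Op 9: read(P1, v1) -> 176. No state change.
Op 10: write(P2, v1, 103). refcount(pp2)=2>1 -> COPY to pp5. 6 ppages; refcounts: pp0:1 pp1:2 pp2:1 pp3:2 pp4:1 pp5:1

yes yes yes yes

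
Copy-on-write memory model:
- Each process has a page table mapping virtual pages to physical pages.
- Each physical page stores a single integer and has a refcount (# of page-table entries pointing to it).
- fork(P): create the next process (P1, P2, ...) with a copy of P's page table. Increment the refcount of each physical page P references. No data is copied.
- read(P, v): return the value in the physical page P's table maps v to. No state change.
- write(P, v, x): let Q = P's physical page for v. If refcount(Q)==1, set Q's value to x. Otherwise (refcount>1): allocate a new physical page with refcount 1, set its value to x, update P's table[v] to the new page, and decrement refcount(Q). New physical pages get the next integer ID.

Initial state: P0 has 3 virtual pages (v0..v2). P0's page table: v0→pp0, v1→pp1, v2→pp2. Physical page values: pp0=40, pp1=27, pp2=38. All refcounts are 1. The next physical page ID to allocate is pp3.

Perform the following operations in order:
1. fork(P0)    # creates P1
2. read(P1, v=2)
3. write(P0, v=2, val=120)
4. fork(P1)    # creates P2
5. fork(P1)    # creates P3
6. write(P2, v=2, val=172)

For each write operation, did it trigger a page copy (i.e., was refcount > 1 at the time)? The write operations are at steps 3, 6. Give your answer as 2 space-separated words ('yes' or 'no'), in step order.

Op 1: fork(P0) -> P1. 3 ppages; refcounts: pp0:2 pp1:2 pp2:2
Op 2: read(P1, v2) -> 38. No state change.
Op 3: write(P0, v2, 120). refcount(pp2)=2>1 -> COPY to pp3. 4 ppages; refcounts: pp0:2 pp1:2 pp2:1 pp3:1
Op 4: fork(P1) -> P2. 4 ppages; refcounts: pp0:3 pp1:3 pp2:2 pp3:1
Op 5: fork(P1) -> P3. 4 ppages; refcounts: pp0:4 pp1:4 pp2:3 pp3:1
Op 6: write(P2, v2, 172). refcount(pp2)=3>1 -> COPY to pp4. 5 ppages; refcounts: pp0:4 pp1:4 pp2:2 pp3:1 pp4:1

yes yes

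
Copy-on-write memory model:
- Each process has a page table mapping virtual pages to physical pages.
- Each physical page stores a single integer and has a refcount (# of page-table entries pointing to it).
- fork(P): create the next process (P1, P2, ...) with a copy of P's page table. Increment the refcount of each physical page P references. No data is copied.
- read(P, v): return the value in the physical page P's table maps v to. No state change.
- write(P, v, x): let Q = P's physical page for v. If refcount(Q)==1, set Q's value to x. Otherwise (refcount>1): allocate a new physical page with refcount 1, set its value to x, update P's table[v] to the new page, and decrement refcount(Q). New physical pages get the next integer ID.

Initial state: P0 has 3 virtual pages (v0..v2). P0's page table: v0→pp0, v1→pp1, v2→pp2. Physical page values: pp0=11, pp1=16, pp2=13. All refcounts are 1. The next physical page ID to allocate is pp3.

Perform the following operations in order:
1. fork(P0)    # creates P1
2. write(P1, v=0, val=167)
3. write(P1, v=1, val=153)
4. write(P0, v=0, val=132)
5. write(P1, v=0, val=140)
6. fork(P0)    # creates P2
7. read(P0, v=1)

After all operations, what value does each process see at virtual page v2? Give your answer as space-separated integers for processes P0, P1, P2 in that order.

Op 1: fork(P0) -> P1. 3 ppages; refcounts: pp0:2 pp1:2 pp2:2
Op 2: write(P1, v0, 167). refcount(pp0)=2>1 -> COPY to pp3. 4 ppages; refcounts: pp0:1 pp1:2 pp2:2 pp3:1
Op 3: write(P1, v1, 153). refcount(pp1)=2>1 -> COPY to pp4. 5 ppages; refcounts: pp0:1 pp1:1 pp2:2 pp3:1 pp4:1
Op 4: write(P0, v0, 132). refcount(pp0)=1 -> write in place. 5 ppages; refcounts: pp0:1 pp1:1 pp2:2 pp3:1 pp4:1
Op 5: write(P1, v0, 140). refcount(pp3)=1 -> write in place. 5 ppages; refcounts: pp0:1 pp1:1 pp2:2 pp3:1 pp4:1
Op 6: fork(P0) -> P2. 5 ppages; refcounts: pp0:2 pp1:2 pp2:3 pp3:1 pp4:1
Op 7: read(P0, v1) -> 16. No state change.
P0: v2 -> pp2 = 13
P1: v2 -> pp2 = 13
P2: v2 -> pp2 = 13

Answer: 13 13 13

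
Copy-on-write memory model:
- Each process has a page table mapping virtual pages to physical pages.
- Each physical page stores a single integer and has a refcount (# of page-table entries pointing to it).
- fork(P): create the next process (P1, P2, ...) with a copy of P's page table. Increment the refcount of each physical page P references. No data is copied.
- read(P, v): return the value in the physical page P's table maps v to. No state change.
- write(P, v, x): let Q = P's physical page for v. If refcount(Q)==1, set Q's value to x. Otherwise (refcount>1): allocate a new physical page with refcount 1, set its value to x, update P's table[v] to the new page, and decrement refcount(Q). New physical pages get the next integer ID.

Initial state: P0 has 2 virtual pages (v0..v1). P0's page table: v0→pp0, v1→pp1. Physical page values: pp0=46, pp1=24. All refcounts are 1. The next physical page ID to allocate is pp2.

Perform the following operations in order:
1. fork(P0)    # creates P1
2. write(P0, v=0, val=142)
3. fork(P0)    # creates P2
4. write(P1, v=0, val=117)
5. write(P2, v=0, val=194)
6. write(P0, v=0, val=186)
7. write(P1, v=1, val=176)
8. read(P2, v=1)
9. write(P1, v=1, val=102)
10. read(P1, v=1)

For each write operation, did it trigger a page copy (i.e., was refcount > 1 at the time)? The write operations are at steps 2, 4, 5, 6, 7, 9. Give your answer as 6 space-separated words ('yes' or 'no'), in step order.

Op 1: fork(P0) -> P1. 2 ppages; refcounts: pp0:2 pp1:2
Op 2: write(P0, v0, 142). refcount(pp0)=2>1 -> COPY to pp2. 3 ppages; refcounts: pp0:1 pp1:2 pp2:1
Op 3: fork(P0) -> P2. 3 ppages; refcounts: pp0:1 pp1:3 pp2:2
Op 4: write(P1, v0, 117). refcount(pp0)=1 -> write in place. 3 ppages; refcounts: pp0:1 pp1:3 pp2:2
Op 5: write(P2, v0, 194). refcount(pp2)=2>1 -> COPY to pp3. 4 ppages; refcounts: pp0:1 pp1:3 pp2:1 pp3:1
Op 6: write(P0, v0, 186). refcount(pp2)=1 -> write in place. 4 ppages; refcounts: pp0:1 pp1:3 pp2:1 pp3:1
Op 7: write(P1, v1, 176). refcount(pp1)=3>1 -> COPY to pp4. 5 ppages; refcounts: pp0:1 pp1:2 pp2:1 pp3:1 pp4:1
Op 8: read(P2, v1) -> 24. No state change.
Op 9: write(P1, v1, 102). refcount(pp4)=1 -> write in place. 5 ppages; refcounts: pp0:1 pp1:2 pp2:1 pp3:1 pp4:1
Op 10: read(P1, v1) -> 102. No state change.

yes no yes no yes no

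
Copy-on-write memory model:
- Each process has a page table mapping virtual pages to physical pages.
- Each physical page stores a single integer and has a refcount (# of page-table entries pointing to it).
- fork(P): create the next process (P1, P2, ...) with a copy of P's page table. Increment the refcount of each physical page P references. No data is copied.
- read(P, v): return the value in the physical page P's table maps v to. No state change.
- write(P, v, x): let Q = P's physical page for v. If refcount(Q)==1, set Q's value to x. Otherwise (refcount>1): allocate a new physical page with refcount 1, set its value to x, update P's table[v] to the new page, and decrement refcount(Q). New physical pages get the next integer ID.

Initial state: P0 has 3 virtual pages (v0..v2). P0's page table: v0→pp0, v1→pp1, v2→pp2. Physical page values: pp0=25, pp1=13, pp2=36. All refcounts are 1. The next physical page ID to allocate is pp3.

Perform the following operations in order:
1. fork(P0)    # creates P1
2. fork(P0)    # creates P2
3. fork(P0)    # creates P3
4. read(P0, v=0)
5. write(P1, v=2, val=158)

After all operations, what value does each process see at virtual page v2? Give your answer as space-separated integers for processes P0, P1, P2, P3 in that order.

Answer: 36 158 36 36

Derivation:
Op 1: fork(P0) -> P1. 3 ppages; refcounts: pp0:2 pp1:2 pp2:2
Op 2: fork(P0) -> P2. 3 ppages; refcounts: pp0:3 pp1:3 pp2:3
Op 3: fork(P0) -> P3. 3 ppages; refcounts: pp0:4 pp1:4 pp2:4
Op 4: read(P0, v0) -> 25. No state change.
Op 5: write(P1, v2, 158). refcount(pp2)=4>1 -> COPY to pp3. 4 ppages; refcounts: pp0:4 pp1:4 pp2:3 pp3:1
P0: v2 -> pp2 = 36
P1: v2 -> pp3 = 158
P2: v2 -> pp2 = 36
P3: v2 -> pp2 = 36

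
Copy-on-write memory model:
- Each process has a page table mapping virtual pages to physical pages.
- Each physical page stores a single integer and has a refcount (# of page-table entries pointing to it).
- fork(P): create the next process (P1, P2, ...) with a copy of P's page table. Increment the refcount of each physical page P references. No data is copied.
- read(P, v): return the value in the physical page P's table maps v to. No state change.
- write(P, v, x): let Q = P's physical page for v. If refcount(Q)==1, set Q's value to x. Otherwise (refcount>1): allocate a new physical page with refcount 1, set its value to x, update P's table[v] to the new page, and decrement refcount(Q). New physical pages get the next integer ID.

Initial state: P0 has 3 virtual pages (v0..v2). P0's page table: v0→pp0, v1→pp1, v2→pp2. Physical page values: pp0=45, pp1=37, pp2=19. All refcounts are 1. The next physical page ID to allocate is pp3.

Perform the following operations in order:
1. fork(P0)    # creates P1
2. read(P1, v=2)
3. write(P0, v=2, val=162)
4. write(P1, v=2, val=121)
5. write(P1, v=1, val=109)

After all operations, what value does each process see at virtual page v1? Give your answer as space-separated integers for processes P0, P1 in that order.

Answer: 37 109

Derivation:
Op 1: fork(P0) -> P1. 3 ppages; refcounts: pp0:2 pp1:2 pp2:2
Op 2: read(P1, v2) -> 19. No state change.
Op 3: write(P0, v2, 162). refcount(pp2)=2>1 -> COPY to pp3. 4 ppages; refcounts: pp0:2 pp1:2 pp2:1 pp3:1
Op 4: write(P1, v2, 121). refcount(pp2)=1 -> write in place. 4 ppages; refcounts: pp0:2 pp1:2 pp2:1 pp3:1
Op 5: write(P1, v1, 109). refcount(pp1)=2>1 -> COPY to pp4. 5 ppages; refcounts: pp0:2 pp1:1 pp2:1 pp3:1 pp4:1
P0: v1 -> pp1 = 37
P1: v1 -> pp4 = 109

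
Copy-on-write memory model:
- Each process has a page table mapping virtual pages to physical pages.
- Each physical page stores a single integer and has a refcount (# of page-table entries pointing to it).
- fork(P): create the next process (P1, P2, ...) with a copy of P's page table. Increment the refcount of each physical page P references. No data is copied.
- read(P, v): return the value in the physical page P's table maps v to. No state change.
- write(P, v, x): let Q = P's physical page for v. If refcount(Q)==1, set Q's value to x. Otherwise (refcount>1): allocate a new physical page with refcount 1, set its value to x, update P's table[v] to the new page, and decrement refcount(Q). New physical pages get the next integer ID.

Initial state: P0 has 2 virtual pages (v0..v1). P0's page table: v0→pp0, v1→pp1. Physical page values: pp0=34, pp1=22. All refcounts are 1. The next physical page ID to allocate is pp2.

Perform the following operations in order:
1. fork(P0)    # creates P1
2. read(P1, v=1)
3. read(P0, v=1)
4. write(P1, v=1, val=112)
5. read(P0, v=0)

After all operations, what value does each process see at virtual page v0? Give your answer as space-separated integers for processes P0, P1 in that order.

Answer: 34 34

Derivation:
Op 1: fork(P0) -> P1. 2 ppages; refcounts: pp0:2 pp1:2
Op 2: read(P1, v1) -> 22. No state change.
Op 3: read(P0, v1) -> 22. No state change.
Op 4: write(P1, v1, 112). refcount(pp1)=2>1 -> COPY to pp2. 3 ppages; refcounts: pp0:2 pp1:1 pp2:1
Op 5: read(P0, v0) -> 34. No state change.
P0: v0 -> pp0 = 34
P1: v0 -> pp0 = 34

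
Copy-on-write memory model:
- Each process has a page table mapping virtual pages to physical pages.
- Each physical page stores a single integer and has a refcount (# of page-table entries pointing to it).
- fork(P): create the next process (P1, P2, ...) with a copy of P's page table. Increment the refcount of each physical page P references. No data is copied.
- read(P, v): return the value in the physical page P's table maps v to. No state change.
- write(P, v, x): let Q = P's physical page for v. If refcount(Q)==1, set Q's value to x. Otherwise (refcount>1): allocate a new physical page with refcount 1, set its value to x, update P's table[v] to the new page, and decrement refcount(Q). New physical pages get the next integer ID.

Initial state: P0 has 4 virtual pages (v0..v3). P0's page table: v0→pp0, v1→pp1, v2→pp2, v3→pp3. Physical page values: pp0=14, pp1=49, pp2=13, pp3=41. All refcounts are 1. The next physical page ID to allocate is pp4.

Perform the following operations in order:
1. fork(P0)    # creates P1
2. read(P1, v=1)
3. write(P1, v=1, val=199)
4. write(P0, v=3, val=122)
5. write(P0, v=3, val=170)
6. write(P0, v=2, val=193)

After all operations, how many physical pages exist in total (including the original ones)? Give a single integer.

Op 1: fork(P0) -> P1. 4 ppages; refcounts: pp0:2 pp1:2 pp2:2 pp3:2
Op 2: read(P1, v1) -> 49. No state change.
Op 3: write(P1, v1, 199). refcount(pp1)=2>1 -> COPY to pp4. 5 ppages; refcounts: pp0:2 pp1:1 pp2:2 pp3:2 pp4:1
Op 4: write(P0, v3, 122). refcount(pp3)=2>1 -> COPY to pp5. 6 ppages; refcounts: pp0:2 pp1:1 pp2:2 pp3:1 pp4:1 pp5:1
Op 5: write(P0, v3, 170). refcount(pp5)=1 -> write in place. 6 ppages; refcounts: pp0:2 pp1:1 pp2:2 pp3:1 pp4:1 pp5:1
Op 6: write(P0, v2, 193). refcount(pp2)=2>1 -> COPY to pp6. 7 ppages; refcounts: pp0:2 pp1:1 pp2:1 pp3:1 pp4:1 pp5:1 pp6:1

Answer: 7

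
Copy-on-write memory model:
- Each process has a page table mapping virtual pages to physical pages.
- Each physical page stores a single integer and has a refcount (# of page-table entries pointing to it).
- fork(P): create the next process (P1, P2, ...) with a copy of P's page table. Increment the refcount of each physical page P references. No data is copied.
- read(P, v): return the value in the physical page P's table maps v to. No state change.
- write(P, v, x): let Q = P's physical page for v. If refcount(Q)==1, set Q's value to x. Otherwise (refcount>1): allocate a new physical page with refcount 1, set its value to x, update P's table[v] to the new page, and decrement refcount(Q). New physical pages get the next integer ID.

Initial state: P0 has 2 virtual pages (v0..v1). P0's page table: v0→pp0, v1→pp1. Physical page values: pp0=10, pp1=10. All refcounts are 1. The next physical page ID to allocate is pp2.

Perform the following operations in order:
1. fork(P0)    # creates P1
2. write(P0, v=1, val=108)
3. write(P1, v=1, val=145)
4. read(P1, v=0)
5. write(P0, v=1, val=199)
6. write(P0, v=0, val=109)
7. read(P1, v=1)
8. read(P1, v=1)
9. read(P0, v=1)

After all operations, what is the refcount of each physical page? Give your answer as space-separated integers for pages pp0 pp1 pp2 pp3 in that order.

Answer: 1 1 1 1

Derivation:
Op 1: fork(P0) -> P1. 2 ppages; refcounts: pp0:2 pp1:2
Op 2: write(P0, v1, 108). refcount(pp1)=2>1 -> COPY to pp2. 3 ppages; refcounts: pp0:2 pp1:1 pp2:1
Op 3: write(P1, v1, 145). refcount(pp1)=1 -> write in place. 3 ppages; refcounts: pp0:2 pp1:1 pp2:1
Op 4: read(P1, v0) -> 10. No state change.
Op 5: write(P0, v1, 199). refcount(pp2)=1 -> write in place. 3 ppages; refcounts: pp0:2 pp1:1 pp2:1
Op 6: write(P0, v0, 109). refcount(pp0)=2>1 -> COPY to pp3. 4 ppages; refcounts: pp0:1 pp1:1 pp2:1 pp3:1
Op 7: read(P1, v1) -> 145. No state change.
Op 8: read(P1, v1) -> 145. No state change.
Op 9: read(P0, v1) -> 199. No state change.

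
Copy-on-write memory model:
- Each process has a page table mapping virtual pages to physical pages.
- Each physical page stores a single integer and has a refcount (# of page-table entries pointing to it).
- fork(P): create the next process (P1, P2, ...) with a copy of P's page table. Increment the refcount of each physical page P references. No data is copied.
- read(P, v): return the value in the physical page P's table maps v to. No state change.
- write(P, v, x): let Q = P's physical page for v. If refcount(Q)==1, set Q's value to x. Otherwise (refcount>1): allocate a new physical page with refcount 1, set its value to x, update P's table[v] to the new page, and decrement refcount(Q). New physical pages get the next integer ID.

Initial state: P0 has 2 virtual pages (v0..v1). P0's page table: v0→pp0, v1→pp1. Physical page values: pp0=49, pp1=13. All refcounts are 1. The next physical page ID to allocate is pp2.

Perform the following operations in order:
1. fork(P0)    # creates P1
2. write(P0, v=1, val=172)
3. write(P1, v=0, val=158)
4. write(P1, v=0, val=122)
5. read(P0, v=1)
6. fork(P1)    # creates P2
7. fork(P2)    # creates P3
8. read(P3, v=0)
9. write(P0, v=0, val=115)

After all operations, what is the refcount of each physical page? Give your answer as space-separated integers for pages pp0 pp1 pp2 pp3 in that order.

Answer: 1 3 1 3

Derivation:
Op 1: fork(P0) -> P1. 2 ppages; refcounts: pp0:2 pp1:2
Op 2: write(P0, v1, 172). refcount(pp1)=2>1 -> COPY to pp2. 3 ppages; refcounts: pp0:2 pp1:1 pp2:1
Op 3: write(P1, v0, 158). refcount(pp0)=2>1 -> COPY to pp3. 4 ppages; refcounts: pp0:1 pp1:1 pp2:1 pp3:1
Op 4: write(P1, v0, 122). refcount(pp3)=1 -> write in place. 4 ppages; refcounts: pp0:1 pp1:1 pp2:1 pp3:1
Op 5: read(P0, v1) -> 172. No state change.
Op 6: fork(P1) -> P2. 4 ppages; refcounts: pp0:1 pp1:2 pp2:1 pp3:2
Op 7: fork(P2) -> P3. 4 ppages; refcounts: pp0:1 pp1:3 pp2:1 pp3:3
Op 8: read(P3, v0) -> 122. No state change.
Op 9: write(P0, v0, 115). refcount(pp0)=1 -> write in place. 4 ppages; refcounts: pp0:1 pp1:3 pp2:1 pp3:3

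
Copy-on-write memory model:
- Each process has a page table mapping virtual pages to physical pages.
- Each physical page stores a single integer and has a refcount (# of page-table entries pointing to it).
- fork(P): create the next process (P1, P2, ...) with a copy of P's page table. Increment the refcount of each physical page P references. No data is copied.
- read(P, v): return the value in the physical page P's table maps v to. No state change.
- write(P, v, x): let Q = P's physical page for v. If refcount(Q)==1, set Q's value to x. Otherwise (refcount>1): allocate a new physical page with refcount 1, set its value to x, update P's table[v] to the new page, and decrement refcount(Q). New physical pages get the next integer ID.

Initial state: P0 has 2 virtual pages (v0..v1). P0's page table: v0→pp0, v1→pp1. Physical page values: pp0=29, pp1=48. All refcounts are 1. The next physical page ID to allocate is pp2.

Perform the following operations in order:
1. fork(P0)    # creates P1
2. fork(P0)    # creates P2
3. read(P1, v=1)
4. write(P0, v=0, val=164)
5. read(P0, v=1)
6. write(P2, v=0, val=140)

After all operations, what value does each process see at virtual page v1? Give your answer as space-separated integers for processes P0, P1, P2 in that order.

Answer: 48 48 48

Derivation:
Op 1: fork(P0) -> P1. 2 ppages; refcounts: pp0:2 pp1:2
Op 2: fork(P0) -> P2. 2 ppages; refcounts: pp0:3 pp1:3
Op 3: read(P1, v1) -> 48. No state change.
Op 4: write(P0, v0, 164). refcount(pp0)=3>1 -> COPY to pp2. 3 ppages; refcounts: pp0:2 pp1:3 pp2:1
Op 5: read(P0, v1) -> 48. No state change.
Op 6: write(P2, v0, 140). refcount(pp0)=2>1 -> COPY to pp3. 4 ppages; refcounts: pp0:1 pp1:3 pp2:1 pp3:1
P0: v1 -> pp1 = 48
P1: v1 -> pp1 = 48
P2: v1 -> pp1 = 48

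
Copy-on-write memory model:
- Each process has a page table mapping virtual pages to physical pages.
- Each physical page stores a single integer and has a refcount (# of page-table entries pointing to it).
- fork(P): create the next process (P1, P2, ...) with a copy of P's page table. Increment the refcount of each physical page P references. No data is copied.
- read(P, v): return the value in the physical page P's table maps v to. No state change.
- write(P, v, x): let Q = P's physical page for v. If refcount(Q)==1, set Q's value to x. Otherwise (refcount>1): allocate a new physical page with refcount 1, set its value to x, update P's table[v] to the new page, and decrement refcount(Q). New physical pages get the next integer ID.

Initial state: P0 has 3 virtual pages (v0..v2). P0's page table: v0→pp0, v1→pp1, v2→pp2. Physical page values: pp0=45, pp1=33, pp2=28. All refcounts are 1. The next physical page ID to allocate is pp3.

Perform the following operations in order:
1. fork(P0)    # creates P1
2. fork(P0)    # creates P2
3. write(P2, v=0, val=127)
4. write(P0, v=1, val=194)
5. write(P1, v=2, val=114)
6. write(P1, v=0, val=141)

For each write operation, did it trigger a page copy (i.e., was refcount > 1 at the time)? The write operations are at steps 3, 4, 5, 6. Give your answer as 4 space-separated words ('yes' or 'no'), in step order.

Op 1: fork(P0) -> P1. 3 ppages; refcounts: pp0:2 pp1:2 pp2:2
Op 2: fork(P0) -> P2. 3 ppages; refcounts: pp0:3 pp1:3 pp2:3
Op 3: write(P2, v0, 127). refcount(pp0)=3>1 -> COPY to pp3. 4 ppages; refcounts: pp0:2 pp1:3 pp2:3 pp3:1
Op 4: write(P0, v1, 194). refcount(pp1)=3>1 -> COPY to pp4. 5 ppages; refcounts: pp0:2 pp1:2 pp2:3 pp3:1 pp4:1
Op 5: write(P1, v2, 114). refcount(pp2)=3>1 -> COPY to pp5. 6 ppages; refcounts: pp0:2 pp1:2 pp2:2 pp3:1 pp4:1 pp5:1
Op 6: write(P1, v0, 141). refcount(pp0)=2>1 -> COPY to pp6. 7 ppages; refcounts: pp0:1 pp1:2 pp2:2 pp3:1 pp4:1 pp5:1 pp6:1

yes yes yes yes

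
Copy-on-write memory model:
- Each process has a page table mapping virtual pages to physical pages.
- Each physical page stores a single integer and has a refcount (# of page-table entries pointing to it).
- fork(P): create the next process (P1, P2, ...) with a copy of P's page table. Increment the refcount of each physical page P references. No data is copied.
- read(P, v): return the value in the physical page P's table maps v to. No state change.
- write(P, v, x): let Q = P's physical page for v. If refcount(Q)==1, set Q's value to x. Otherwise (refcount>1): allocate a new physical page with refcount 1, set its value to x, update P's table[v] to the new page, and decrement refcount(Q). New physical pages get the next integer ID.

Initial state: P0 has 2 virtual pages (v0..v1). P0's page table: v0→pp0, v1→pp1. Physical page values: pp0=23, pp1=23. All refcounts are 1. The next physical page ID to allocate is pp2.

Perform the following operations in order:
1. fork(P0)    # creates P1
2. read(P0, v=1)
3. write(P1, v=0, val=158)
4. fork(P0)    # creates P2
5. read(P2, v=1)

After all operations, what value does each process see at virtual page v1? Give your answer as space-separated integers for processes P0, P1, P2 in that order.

Op 1: fork(P0) -> P1. 2 ppages; refcounts: pp0:2 pp1:2
Op 2: read(P0, v1) -> 23. No state change.
Op 3: write(P1, v0, 158). refcount(pp0)=2>1 -> COPY to pp2. 3 ppages; refcounts: pp0:1 pp1:2 pp2:1
Op 4: fork(P0) -> P2. 3 ppages; refcounts: pp0:2 pp1:3 pp2:1
Op 5: read(P2, v1) -> 23. No state change.
P0: v1 -> pp1 = 23
P1: v1 -> pp1 = 23
P2: v1 -> pp1 = 23

Answer: 23 23 23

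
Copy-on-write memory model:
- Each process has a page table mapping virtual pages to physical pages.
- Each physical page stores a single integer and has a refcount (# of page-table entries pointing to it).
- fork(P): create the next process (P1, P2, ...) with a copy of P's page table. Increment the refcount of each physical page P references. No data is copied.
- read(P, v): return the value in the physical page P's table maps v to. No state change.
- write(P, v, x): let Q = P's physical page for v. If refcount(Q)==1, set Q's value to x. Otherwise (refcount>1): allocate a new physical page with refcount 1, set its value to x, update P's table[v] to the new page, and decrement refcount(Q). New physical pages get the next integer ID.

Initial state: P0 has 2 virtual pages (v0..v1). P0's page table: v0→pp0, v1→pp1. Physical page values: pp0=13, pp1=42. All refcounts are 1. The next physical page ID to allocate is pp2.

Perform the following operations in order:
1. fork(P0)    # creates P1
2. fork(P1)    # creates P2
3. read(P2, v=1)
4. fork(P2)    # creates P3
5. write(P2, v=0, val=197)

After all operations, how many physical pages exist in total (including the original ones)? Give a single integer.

Answer: 3

Derivation:
Op 1: fork(P0) -> P1. 2 ppages; refcounts: pp0:2 pp1:2
Op 2: fork(P1) -> P2. 2 ppages; refcounts: pp0:3 pp1:3
Op 3: read(P2, v1) -> 42. No state change.
Op 4: fork(P2) -> P3. 2 ppages; refcounts: pp0:4 pp1:4
Op 5: write(P2, v0, 197). refcount(pp0)=4>1 -> COPY to pp2. 3 ppages; refcounts: pp0:3 pp1:4 pp2:1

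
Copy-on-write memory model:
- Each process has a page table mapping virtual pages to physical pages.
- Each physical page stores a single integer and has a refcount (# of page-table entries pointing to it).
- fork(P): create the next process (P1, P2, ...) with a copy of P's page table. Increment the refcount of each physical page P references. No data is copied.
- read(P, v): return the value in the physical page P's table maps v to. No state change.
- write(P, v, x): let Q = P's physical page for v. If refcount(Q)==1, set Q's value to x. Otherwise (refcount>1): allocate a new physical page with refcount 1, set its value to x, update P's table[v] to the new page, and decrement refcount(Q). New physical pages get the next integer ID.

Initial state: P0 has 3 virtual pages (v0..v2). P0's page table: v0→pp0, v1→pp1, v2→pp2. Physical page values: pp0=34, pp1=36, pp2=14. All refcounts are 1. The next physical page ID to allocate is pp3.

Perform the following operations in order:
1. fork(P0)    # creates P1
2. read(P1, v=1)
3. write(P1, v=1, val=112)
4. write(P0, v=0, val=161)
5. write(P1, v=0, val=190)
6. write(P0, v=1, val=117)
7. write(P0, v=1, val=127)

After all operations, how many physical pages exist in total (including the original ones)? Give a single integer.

Op 1: fork(P0) -> P1. 3 ppages; refcounts: pp0:2 pp1:2 pp2:2
Op 2: read(P1, v1) -> 36. No state change.
Op 3: write(P1, v1, 112). refcount(pp1)=2>1 -> COPY to pp3. 4 ppages; refcounts: pp0:2 pp1:1 pp2:2 pp3:1
Op 4: write(P0, v0, 161). refcount(pp0)=2>1 -> COPY to pp4. 5 ppages; refcounts: pp0:1 pp1:1 pp2:2 pp3:1 pp4:1
Op 5: write(P1, v0, 190). refcount(pp0)=1 -> write in place. 5 ppages; refcounts: pp0:1 pp1:1 pp2:2 pp3:1 pp4:1
Op 6: write(P0, v1, 117). refcount(pp1)=1 -> write in place. 5 ppages; refcounts: pp0:1 pp1:1 pp2:2 pp3:1 pp4:1
Op 7: write(P0, v1, 127). refcount(pp1)=1 -> write in place. 5 ppages; refcounts: pp0:1 pp1:1 pp2:2 pp3:1 pp4:1

Answer: 5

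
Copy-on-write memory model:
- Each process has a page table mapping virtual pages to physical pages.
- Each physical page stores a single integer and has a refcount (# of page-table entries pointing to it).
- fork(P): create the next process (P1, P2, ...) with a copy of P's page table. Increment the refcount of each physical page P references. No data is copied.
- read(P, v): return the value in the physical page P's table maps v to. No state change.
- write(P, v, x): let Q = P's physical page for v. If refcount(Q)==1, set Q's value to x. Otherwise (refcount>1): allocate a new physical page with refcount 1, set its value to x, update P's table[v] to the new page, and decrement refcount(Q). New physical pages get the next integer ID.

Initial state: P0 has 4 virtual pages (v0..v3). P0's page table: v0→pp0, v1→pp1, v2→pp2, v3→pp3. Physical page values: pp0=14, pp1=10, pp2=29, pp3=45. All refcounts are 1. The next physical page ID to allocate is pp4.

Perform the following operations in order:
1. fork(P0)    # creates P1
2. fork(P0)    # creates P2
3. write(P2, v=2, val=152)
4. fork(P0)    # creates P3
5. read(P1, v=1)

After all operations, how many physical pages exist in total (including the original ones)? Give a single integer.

Op 1: fork(P0) -> P1. 4 ppages; refcounts: pp0:2 pp1:2 pp2:2 pp3:2
Op 2: fork(P0) -> P2. 4 ppages; refcounts: pp0:3 pp1:3 pp2:3 pp3:3
Op 3: write(P2, v2, 152). refcount(pp2)=3>1 -> COPY to pp4. 5 ppages; refcounts: pp0:3 pp1:3 pp2:2 pp3:3 pp4:1
Op 4: fork(P0) -> P3. 5 ppages; refcounts: pp0:4 pp1:4 pp2:3 pp3:4 pp4:1
Op 5: read(P1, v1) -> 10. No state change.

Answer: 5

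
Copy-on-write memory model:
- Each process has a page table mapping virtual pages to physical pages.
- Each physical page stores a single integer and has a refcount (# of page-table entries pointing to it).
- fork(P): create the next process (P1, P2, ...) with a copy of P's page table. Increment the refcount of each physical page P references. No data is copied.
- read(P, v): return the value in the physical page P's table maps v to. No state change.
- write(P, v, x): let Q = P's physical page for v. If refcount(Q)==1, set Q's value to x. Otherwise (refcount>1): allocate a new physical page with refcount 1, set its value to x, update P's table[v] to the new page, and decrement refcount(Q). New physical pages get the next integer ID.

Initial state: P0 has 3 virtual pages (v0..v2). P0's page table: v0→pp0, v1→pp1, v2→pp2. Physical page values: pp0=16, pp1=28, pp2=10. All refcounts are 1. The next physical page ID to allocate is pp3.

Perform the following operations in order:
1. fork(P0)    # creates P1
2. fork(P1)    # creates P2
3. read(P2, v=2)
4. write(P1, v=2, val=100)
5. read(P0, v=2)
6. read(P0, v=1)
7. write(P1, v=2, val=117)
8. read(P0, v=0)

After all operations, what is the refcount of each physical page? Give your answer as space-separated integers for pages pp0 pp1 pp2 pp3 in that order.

Op 1: fork(P0) -> P1. 3 ppages; refcounts: pp0:2 pp1:2 pp2:2
Op 2: fork(P1) -> P2. 3 ppages; refcounts: pp0:3 pp1:3 pp2:3
Op 3: read(P2, v2) -> 10. No state change.
Op 4: write(P1, v2, 100). refcount(pp2)=3>1 -> COPY to pp3. 4 ppages; refcounts: pp0:3 pp1:3 pp2:2 pp3:1
Op 5: read(P0, v2) -> 10. No state change.
Op 6: read(P0, v1) -> 28. No state change.
Op 7: write(P1, v2, 117). refcount(pp3)=1 -> write in place. 4 ppages; refcounts: pp0:3 pp1:3 pp2:2 pp3:1
Op 8: read(P0, v0) -> 16. No state change.

Answer: 3 3 2 1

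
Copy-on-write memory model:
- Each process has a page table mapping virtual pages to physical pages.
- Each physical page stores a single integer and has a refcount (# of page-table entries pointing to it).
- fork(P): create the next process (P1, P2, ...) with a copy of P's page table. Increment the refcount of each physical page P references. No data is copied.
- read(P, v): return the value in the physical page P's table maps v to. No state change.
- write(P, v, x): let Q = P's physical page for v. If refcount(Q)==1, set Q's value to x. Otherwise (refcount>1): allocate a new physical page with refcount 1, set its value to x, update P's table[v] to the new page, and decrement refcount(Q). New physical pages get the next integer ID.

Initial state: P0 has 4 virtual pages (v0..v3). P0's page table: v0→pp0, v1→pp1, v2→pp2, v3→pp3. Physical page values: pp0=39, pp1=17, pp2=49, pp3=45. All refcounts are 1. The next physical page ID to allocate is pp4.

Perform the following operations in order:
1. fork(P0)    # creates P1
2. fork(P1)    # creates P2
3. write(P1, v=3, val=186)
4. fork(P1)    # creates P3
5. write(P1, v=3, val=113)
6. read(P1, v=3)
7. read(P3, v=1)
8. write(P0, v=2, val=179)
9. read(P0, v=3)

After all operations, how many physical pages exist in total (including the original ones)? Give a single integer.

Answer: 7

Derivation:
Op 1: fork(P0) -> P1. 4 ppages; refcounts: pp0:2 pp1:2 pp2:2 pp3:2
Op 2: fork(P1) -> P2. 4 ppages; refcounts: pp0:3 pp1:3 pp2:3 pp3:3
Op 3: write(P1, v3, 186). refcount(pp3)=3>1 -> COPY to pp4. 5 ppages; refcounts: pp0:3 pp1:3 pp2:3 pp3:2 pp4:1
Op 4: fork(P1) -> P3. 5 ppages; refcounts: pp0:4 pp1:4 pp2:4 pp3:2 pp4:2
Op 5: write(P1, v3, 113). refcount(pp4)=2>1 -> COPY to pp5. 6 ppages; refcounts: pp0:4 pp1:4 pp2:4 pp3:2 pp4:1 pp5:1
Op 6: read(P1, v3) -> 113. No state change.
Op 7: read(P3, v1) -> 17. No state change.
Op 8: write(P0, v2, 179). refcount(pp2)=4>1 -> COPY to pp6. 7 ppages; refcounts: pp0:4 pp1:4 pp2:3 pp3:2 pp4:1 pp5:1 pp6:1
Op 9: read(P0, v3) -> 45. No state change.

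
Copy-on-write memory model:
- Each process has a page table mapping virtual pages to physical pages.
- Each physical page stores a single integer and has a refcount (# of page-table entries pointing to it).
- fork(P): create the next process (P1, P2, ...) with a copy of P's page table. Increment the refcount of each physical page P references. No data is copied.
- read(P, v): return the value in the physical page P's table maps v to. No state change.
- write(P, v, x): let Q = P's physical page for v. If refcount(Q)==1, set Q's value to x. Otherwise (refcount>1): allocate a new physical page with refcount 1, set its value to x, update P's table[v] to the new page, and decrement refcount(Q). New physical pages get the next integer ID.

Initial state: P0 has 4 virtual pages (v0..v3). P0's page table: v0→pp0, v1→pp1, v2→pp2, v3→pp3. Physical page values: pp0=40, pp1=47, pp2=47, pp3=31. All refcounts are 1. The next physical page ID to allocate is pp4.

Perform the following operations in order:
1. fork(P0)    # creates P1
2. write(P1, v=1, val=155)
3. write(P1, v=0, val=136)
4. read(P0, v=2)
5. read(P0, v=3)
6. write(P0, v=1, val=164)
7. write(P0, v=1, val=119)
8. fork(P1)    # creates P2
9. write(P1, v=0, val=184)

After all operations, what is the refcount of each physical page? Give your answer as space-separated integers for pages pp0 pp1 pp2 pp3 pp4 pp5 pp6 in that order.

Answer: 1 1 3 3 2 1 1

Derivation:
Op 1: fork(P0) -> P1. 4 ppages; refcounts: pp0:2 pp1:2 pp2:2 pp3:2
Op 2: write(P1, v1, 155). refcount(pp1)=2>1 -> COPY to pp4. 5 ppages; refcounts: pp0:2 pp1:1 pp2:2 pp3:2 pp4:1
Op 3: write(P1, v0, 136). refcount(pp0)=2>1 -> COPY to pp5. 6 ppages; refcounts: pp0:1 pp1:1 pp2:2 pp3:2 pp4:1 pp5:1
Op 4: read(P0, v2) -> 47. No state change.
Op 5: read(P0, v3) -> 31. No state change.
Op 6: write(P0, v1, 164). refcount(pp1)=1 -> write in place. 6 ppages; refcounts: pp0:1 pp1:1 pp2:2 pp3:2 pp4:1 pp5:1
Op 7: write(P0, v1, 119). refcount(pp1)=1 -> write in place. 6 ppages; refcounts: pp0:1 pp1:1 pp2:2 pp3:2 pp4:1 pp5:1
Op 8: fork(P1) -> P2. 6 ppages; refcounts: pp0:1 pp1:1 pp2:3 pp3:3 pp4:2 pp5:2
Op 9: write(P1, v0, 184). refcount(pp5)=2>1 -> COPY to pp6. 7 ppages; refcounts: pp0:1 pp1:1 pp2:3 pp3:3 pp4:2 pp5:1 pp6:1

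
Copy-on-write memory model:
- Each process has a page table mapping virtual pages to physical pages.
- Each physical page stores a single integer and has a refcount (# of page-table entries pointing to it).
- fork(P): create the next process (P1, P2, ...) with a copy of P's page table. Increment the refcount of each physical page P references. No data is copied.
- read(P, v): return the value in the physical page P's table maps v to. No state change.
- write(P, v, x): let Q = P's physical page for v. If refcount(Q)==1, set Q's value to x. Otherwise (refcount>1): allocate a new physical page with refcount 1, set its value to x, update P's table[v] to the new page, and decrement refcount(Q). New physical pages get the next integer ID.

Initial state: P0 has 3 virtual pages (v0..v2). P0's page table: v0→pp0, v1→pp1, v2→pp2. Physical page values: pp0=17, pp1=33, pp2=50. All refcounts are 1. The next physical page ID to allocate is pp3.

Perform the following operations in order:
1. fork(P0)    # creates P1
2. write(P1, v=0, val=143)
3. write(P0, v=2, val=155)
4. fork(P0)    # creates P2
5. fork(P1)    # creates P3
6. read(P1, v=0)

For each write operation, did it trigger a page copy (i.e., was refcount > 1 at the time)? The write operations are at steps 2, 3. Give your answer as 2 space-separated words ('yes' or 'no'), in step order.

Op 1: fork(P0) -> P1. 3 ppages; refcounts: pp0:2 pp1:2 pp2:2
Op 2: write(P1, v0, 143). refcount(pp0)=2>1 -> COPY to pp3. 4 ppages; refcounts: pp0:1 pp1:2 pp2:2 pp3:1
Op 3: write(P0, v2, 155). refcount(pp2)=2>1 -> COPY to pp4. 5 ppages; refcounts: pp0:1 pp1:2 pp2:1 pp3:1 pp4:1
Op 4: fork(P0) -> P2. 5 ppages; refcounts: pp0:2 pp1:3 pp2:1 pp3:1 pp4:2
Op 5: fork(P1) -> P3. 5 ppages; refcounts: pp0:2 pp1:4 pp2:2 pp3:2 pp4:2
Op 6: read(P1, v0) -> 143. No state change.

yes yes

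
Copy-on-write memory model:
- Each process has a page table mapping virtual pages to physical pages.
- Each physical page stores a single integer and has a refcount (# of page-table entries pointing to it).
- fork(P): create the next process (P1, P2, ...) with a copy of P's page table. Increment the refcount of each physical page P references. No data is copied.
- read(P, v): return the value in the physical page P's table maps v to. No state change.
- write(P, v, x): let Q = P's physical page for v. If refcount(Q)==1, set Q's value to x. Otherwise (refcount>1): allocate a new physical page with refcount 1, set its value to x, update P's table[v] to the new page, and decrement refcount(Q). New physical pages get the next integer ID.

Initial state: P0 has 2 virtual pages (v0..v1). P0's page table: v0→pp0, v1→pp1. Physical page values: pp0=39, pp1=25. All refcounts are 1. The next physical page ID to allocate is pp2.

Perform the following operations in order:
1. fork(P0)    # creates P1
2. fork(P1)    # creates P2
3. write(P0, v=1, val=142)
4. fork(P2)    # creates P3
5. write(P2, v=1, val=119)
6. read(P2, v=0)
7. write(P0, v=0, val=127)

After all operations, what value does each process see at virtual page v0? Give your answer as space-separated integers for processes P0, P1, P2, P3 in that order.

Op 1: fork(P0) -> P1. 2 ppages; refcounts: pp0:2 pp1:2
Op 2: fork(P1) -> P2. 2 ppages; refcounts: pp0:3 pp1:3
Op 3: write(P0, v1, 142). refcount(pp1)=3>1 -> COPY to pp2. 3 ppages; refcounts: pp0:3 pp1:2 pp2:1
Op 4: fork(P2) -> P3. 3 ppages; refcounts: pp0:4 pp1:3 pp2:1
Op 5: write(P2, v1, 119). refcount(pp1)=3>1 -> COPY to pp3. 4 ppages; refcounts: pp0:4 pp1:2 pp2:1 pp3:1
Op 6: read(P2, v0) -> 39. No state change.
Op 7: write(P0, v0, 127). refcount(pp0)=4>1 -> COPY to pp4. 5 ppages; refcounts: pp0:3 pp1:2 pp2:1 pp3:1 pp4:1
P0: v0 -> pp4 = 127
P1: v0 -> pp0 = 39
P2: v0 -> pp0 = 39
P3: v0 -> pp0 = 39

Answer: 127 39 39 39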